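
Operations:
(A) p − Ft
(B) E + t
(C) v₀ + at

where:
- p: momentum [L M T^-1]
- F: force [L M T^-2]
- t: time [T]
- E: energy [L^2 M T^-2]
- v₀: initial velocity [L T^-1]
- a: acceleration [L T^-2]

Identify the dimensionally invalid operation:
(B) E + t

(A) p − Ft: p [L M T^-1] and Ft [L M T^-1] — same dimensions ✓
(B) E + t: E [L^2 M T^-2] and t [T] — different dimensions cannot be added/subtracted ✗
(C) v₀ + at: v₀ [L T^-1] and at [L T^-1] — same dimensions ✓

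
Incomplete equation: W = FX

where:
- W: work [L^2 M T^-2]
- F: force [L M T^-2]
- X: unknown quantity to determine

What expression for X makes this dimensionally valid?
X = d (distance), dimensions [L]

W has dimensions [L^2 M T^-2]; the rest of the RHS (F) has dimensions [L M T^-2].
So X must have dimensions [L] — X = d (distance).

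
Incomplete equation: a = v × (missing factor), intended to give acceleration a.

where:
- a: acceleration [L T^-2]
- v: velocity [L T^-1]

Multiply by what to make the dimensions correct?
1/t (inverse time), dimensions [T^-1]

a has dimensions [L T^-2] and v has dimensions [L T^-1].
The missing factor must have dimensions [L T^-2] / [L T^-1] = [T^-1], i.e. inverse time (1/t).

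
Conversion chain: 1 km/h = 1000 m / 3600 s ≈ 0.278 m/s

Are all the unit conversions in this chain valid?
The chain is correct (no errors).

Correct: 1 km = 1000 m, 1 h = 3600 s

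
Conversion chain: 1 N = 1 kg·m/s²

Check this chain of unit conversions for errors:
The chain is correct (no errors).

Correct: Newton is defined as kg·m/s²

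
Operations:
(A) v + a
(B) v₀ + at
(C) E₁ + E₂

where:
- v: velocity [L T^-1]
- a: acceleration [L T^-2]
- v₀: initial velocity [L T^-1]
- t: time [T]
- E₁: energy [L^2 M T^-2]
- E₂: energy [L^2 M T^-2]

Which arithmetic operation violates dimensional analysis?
(A) v + a

(A) v + a: v [L T^-1] and a [L T^-2] — different dimensions cannot be added/subtracted ✗
(B) v₀ + at: v₀ [L T^-1] and at [L T^-1] — same dimensions ✓
(C) E₁ + E₂: E₁ [L^2 M T^-2] and E₂ [L^2 M T^-2] — same dimensions ✓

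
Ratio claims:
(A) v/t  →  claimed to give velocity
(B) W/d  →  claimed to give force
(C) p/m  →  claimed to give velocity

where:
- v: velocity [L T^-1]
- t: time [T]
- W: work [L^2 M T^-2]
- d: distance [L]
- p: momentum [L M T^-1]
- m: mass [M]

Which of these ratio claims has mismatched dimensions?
(A) v/t does not give velocity

(A) v/t: [L T^-2] ≠ velocity [L T^-1] ✗
(B) W/d: [L M T^-2] = force [L M T^-2] ✓
(C) p/m: [L T^-1] = velocity [L T^-1] ✓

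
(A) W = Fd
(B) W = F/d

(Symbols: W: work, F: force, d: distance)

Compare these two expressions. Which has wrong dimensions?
(B)

(A) W = Fd: LHS [L^2 M T^-2], RHS [L^2 M T^-2] ✓
(B) W = F/d: LHS [L^2 M T^-2], RHS [M T^-2] ✗

Expression (B) W = F/d is dimensionally incorrect.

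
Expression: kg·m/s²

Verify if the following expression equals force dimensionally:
Yes

The expression kg·m/s² has dimensions [L M T^-2], which is exactly force [L M T^-2].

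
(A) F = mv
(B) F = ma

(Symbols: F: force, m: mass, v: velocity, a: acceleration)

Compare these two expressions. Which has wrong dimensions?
(A)

(A) F = mv: LHS [L M T^-2], RHS [L M T^-1] ✗
(B) F = ma: LHS [L M T^-2], RHS [L M T^-2] ✓

Expression (A) F = mv is dimensionally incorrect.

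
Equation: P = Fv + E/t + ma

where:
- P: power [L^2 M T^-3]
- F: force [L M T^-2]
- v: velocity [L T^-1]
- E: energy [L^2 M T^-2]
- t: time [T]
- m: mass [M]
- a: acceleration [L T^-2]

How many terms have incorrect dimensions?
1

LHS P: [L^2 M T^-3]
- Fv: [L^2 M T^-3] ✓
- E/t: [L^2 M T^-3] ✓
- ma: [L M T^-2] ✗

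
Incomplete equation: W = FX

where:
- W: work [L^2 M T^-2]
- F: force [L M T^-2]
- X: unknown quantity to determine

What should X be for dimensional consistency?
X = d (distance), dimensions [L]

W has dimensions [L^2 M T^-2]; the rest of the RHS (F) has dimensions [L M T^-2].
So X must have dimensions [L] — X = d (distance).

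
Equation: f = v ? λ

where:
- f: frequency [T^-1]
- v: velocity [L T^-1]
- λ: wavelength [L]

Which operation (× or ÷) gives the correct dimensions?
division (÷): f = v ÷ λ

f [T^-1]; v [L T^-1]; λ [L].
v × λ → [L^2 T^-1] ✗
v ÷ λ → [T^-1] ✓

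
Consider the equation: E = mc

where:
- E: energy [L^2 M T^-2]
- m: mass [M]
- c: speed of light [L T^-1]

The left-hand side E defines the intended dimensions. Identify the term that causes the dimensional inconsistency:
The right-hand side term mc

E has dimensions [L^2 M T^-2], but mc has dimensions [L M T^-1], so the term mc is dimensionally wrong for E.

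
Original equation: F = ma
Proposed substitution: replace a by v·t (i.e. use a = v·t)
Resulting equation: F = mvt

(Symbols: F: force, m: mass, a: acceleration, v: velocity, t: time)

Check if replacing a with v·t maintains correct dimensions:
No

[a] = [L T^-2] and [v·t] = [L]. These differ, so the substitution replaces a quantity by one of different dimensions and the result F = mvt has LHS [L M T^-2] vs RHS [L M] — inconsistent.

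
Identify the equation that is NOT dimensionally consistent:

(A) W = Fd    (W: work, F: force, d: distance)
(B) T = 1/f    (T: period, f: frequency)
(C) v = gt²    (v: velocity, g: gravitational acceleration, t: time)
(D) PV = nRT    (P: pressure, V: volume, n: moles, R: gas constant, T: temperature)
(C) v = gt²

The equation (C) v = gt² is dimensionally incorrect.

LHS (v): [L T^-1]
RHS (gt²): [L] ✗

The dimensions do not match. The other three equations balance.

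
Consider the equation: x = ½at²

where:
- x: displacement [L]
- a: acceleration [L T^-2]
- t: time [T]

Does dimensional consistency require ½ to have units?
No

x has dimensions [L] and at² already has dimensions [L], so the equation balances without ½ contributing any dimensions. ½ is a pure (dimensionless) number; changing or removing it would not affect dimensional consistency.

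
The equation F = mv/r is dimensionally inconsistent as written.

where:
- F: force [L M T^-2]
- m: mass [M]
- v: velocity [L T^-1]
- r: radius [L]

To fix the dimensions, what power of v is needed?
The exponent of v should be 2: F = mv^2/r

The LHS F has dimensions [L M T^-2]; v has dimensions [L T^-1].
As written, the RHS mv/r (exponent 1 on v) has dimensions [M T^-1], which does not match.
With exponent 2, the RHS mv^2/r has dimensions [L M T^-2], matching the LHS.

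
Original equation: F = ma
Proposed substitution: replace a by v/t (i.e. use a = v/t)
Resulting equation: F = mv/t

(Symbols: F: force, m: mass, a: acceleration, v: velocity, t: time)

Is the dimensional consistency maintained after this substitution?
Yes

[a] = [L T^-2] and [v/t] = [L T^-2]. These match, so the substitution replaces a quantity by one of the same dimensions and the result F = mv/t has LHS [L M T^-2] vs RHS [L M T^-2] — still consistent.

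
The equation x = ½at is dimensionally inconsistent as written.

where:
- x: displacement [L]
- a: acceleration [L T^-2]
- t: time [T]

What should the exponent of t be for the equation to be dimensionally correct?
The exponent of t should be 2: x = ½at^2

The LHS x has dimensions [L]; t has dimensions [T].
As written, the RHS ½at (exponent 1 on t) has dimensions [L T^-1], which does not match.
With exponent 2, the RHS ½at^2 has dimensions [L], matching the LHS.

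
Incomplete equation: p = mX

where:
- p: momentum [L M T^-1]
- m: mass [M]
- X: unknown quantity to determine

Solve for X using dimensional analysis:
X = v (velocity), dimensions [L T^-1]

p has dimensions [L M T^-1]; the rest of the RHS (m) has dimensions [M].
So X must have dimensions [L T^-1] — X = v (velocity).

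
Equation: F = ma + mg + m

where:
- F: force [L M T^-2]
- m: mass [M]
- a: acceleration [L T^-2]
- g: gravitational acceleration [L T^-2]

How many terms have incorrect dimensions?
1

LHS F: [L M T^-2]
- ma: [L M T^-2] ✓
- mg: [L M T^-2] ✓
- m: [M] ✗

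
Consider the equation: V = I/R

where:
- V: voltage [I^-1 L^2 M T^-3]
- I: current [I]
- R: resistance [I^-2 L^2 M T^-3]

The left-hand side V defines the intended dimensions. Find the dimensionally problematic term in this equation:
The right-hand side term I/R

V has dimensions [I^-1 L^2 M T^-3], but I/R has dimensions [I^3 L^-2 M^-1 T^3], so the term I/R is dimensionally wrong for V.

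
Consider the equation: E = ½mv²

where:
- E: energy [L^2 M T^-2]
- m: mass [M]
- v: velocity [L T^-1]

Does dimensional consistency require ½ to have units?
No

E has dimensions [L^2 M T^-2] and mv² already has dimensions [L^2 M T^-2], so the equation balances without ½ contributing any dimensions. ½ is a pure (dimensionless) number; changing or removing it would not affect dimensional consistency.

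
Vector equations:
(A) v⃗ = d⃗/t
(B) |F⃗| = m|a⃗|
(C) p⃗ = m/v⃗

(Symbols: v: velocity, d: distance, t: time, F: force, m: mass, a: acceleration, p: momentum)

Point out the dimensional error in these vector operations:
(C) p⃗ = m/v⃗

(A) v⃗ = d⃗/t: LHS [L T^-1], RHS [L T^-1] ✓ — displacement (vector) divided by time (scalar)
(B) |F⃗| = m|a⃗|: LHS [L M T^-2], RHS [L M T^-2] ✓ — magnitudes of vectors are scalars
(C) p⃗ = m/v⃗: LHS [L M T^-1], RHS [L^-1 M T] ✗ — momentum is mass times velocity; should be mv⃗ (and division by a vector is undefined)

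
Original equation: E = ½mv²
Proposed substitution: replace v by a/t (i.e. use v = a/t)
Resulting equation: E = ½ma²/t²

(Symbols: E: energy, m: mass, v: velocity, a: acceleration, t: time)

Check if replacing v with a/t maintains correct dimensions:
No

[v] = [L T^-1] and [a/t] = [L T^-3]. These differ, so the substitution replaces a quantity by one of different dimensions and the result E = ½ma²/t² has LHS [L^2 M T^-2] vs RHS [L^2 M T^-6] — inconsistent.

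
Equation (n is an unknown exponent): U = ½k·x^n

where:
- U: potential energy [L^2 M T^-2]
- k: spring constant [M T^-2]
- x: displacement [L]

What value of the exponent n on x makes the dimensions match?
n = 2

U has dimensions [L^2 M T^-2]; x has dimensions [L].
The rest of the RHS has dimensions [M T^-2], so x^n must supply [L^2].
With n = 2: ½k·x^2 has dimensions [L^2 M T^-2], matching the LHS ✓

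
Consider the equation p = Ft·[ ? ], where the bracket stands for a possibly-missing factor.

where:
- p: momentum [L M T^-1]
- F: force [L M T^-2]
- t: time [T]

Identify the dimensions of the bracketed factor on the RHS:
Nothing is missing — the bracketed factor must be dimensionless.

p has dimensions [L M T^-1] and Ft already has dimensions [L M T^-1], so p = Ft is dimensionally complete.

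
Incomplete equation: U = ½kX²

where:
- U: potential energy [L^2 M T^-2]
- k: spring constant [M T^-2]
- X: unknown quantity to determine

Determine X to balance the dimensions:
X = x (displacement), dimensions [L]

U has dimensions [L^2 M T^-2]; the rest of the RHS (½k) has dimensions [M T^-2].
So X² must have dimensions [L^2], i.e. X has dimensions [L] — X = x (displacement).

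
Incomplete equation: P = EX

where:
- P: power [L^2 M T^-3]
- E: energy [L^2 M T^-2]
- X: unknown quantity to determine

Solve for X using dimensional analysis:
X = f (inverse time / frequency (1/t)), dimensions [T^-1]

P has dimensions [L^2 M T^-3]; the rest of the RHS (E) has dimensions [L^2 M T^-2].
So X must have dimensions [T^-1] — X = f (inverse time / frequency (1/t)).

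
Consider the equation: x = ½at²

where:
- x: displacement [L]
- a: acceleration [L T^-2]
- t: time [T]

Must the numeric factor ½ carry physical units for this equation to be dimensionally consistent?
No

x has dimensions [L] and at² already has dimensions [L], so the equation balances without ½ contributing any dimensions. ½ is a pure (dimensionless) number; changing or removing it would not affect dimensional consistency.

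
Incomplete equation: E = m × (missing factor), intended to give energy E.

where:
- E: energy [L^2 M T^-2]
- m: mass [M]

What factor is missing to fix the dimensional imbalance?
v² (velocity squared), dimensions [L^2 T^-2]

E has dimensions [L^2 M T^-2] and m has dimensions [M].
The missing factor must have dimensions [L^2 M T^-2] / [M] = [L^2 T^-2], i.e. velocity squared (v²).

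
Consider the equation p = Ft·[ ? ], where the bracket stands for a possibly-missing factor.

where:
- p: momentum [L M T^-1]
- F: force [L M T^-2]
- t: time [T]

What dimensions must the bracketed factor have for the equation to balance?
Nothing is missing — the bracketed factor must be dimensionless.

p has dimensions [L M T^-1] and Ft already has dimensions [L M T^-1], so p = Ft is dimensionally complete.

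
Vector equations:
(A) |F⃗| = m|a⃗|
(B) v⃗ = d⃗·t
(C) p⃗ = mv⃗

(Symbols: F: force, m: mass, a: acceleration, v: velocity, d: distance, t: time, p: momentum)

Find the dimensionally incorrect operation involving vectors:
(B) v⃗ = d⃗·t

(A) |F⃗| = m|a⃗|: LHS [L M T^-2], RHS [L M T^-2] ✓ — magnitudes of vectors are scalars
(B) v⃗ = d⃗·t: LHS [L T^-1], RHS [L T] ✗ — velocity is displacement per time; should be d⃗/t
(C) p⃗ = mv⃗: LHS [L M T^-1], RHS [L M T^-1] ✓ — mass (scalar) times velocity (vector)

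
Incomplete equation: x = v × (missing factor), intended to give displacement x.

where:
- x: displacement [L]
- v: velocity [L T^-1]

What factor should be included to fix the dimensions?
t (time), dimensions [T]

x has dimensions [L] and v has dimensions [L T^-1].
The missing factor must have dimensions [L] / [L T^-1] = [T], i.e. time (t).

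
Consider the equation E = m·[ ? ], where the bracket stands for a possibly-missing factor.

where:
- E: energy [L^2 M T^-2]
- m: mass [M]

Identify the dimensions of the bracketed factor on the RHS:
[L^2 T^-2] — velocity squared (e.g. v²)

E has dimensions [L^2 M T^-2]; m has dimensions [M].
The bracketed factor must supply [L^2 M T^-2] / [M] = [L^2 T^-2].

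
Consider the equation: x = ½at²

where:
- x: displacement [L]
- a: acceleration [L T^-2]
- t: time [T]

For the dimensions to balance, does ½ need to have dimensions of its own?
No

x has dimensions [L] and at² already has dimensions [L], so the equation balances without ½ contributing any dimensions. ½ is a pure (dimensionless) number; changing or removing it would not affect dimensional consistency.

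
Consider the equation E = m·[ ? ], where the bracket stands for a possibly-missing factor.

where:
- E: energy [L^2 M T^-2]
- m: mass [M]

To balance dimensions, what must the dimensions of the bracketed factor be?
[L^2 T^-2] — velocity squared (e.g. v²)

E has dimensions [L^2 M T^-2]; m has dimensions [M].
The bracketed factor must supply [L^2 M T^-2] / [M] = [L^2 T^-2].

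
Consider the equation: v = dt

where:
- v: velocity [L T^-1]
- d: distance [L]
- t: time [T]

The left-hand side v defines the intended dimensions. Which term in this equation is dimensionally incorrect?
The right-hand side term dt

v has dimensions [L T^-1], but dt has dimensions [L T], so the term dt is dimensionally wrong for v.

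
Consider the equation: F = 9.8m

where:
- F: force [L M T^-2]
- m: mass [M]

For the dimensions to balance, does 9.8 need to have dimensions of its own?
Yes

F has dimensions [L M T^-2], while m alone has dimensions [M]. For the equation to balance, the factor 9.8 must carry dimensions [L T^-2] — it is a dimensional constant (a numerical value of a physical quantity with its units suppressed), not a pure number.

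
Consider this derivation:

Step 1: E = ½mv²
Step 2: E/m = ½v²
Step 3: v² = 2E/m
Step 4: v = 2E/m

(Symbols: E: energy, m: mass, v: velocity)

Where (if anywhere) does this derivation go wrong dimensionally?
Step 4

Step 1: E = ½mv² → LHS [L^2 M T^-2], RHS [L^2 M T^-2] ✓
Step 2: E/m = ½v² → LHS [L^2 T^-2], RHS [L^2 T^-2] ✓
Step 3: v² = 2E/m → LHS [L^2 T^-2], RHS [L^2 T^-2] ✓
Step 4: v = 2E/m → LHS [L T^-1], RHS [L^2 T^-2] ✗

The first dimensional inconsistency appears in step 4: v = 2E/m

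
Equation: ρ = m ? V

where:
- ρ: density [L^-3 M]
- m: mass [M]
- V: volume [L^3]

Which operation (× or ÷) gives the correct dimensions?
division (÷): ρ = m ÷ V

ρ [L^-3 M]; m [M]; V [L^3].
m × V → [L^3 M] ✗
m ÷ V → [L^-3 M] ✓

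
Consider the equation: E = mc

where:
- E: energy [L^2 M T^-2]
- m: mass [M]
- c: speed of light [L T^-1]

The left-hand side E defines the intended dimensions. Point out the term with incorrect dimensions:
The right-hand side term mc

E has dimensions [L^2 M T^-2], but mc has dimensions [L M T^-1], so the term mc is dimensionally wrong for E.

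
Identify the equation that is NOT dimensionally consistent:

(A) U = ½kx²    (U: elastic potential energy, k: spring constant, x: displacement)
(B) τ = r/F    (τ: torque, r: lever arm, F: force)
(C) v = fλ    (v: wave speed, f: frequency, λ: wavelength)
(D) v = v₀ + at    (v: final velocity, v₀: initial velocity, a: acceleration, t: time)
(B) τ = r/F

The equation (B) τ = r/F is dimensionally incorrect.

LHS (τ): [L^2 M T^-2]
RHS (r/F): [M^-1 T^2] ✗

The dimensions do not match. The other three equations balance.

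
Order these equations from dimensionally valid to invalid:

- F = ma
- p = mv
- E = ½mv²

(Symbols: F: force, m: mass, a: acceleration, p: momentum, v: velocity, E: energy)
Dimensionally correct: F = ma, p = mv, E = ½mv²
Dimensionally incorrect: none
Ordered (correct first, then incorrect): F = ma, p = mv, E = ½mv²

- F = ma: LHS [L M T^-2], RHS [L M T^-2] → correct ✓
- p = mv: LHS [L M T^-1], RHS [L M T^-1] → correct ✓
- E = ½mv²: LHS [L^2 M T^-2], RHS [L^2 M T^-2] → correct ✓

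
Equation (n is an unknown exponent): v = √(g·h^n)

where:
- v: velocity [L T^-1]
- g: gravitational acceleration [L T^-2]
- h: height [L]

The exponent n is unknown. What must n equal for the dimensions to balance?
n = 1

v has dimensions [L T^-1]; h has dimensions [L].
With n = 1: √(g·h^1) has dimensions [L T^-1], matching the LHS ✓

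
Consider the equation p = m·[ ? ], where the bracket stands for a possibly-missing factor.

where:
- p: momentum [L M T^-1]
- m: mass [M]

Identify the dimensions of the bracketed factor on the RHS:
[L T^-1] — velocity (e.g. v)

p has dimensions [L M T^-1]; m has dimensions [M].
The bracketed factor must supply [L M T^-1] / [M] = [L T^-1].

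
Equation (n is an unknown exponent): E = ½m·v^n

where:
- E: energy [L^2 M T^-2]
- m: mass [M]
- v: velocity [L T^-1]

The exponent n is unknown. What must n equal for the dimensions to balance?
n = 2

E has dimensions [L^2 M T^-2]; v has dimensions [L T^-1].
The rest of the RHS has dimensions [M], so v^n must supply [L^2 T^-2].
With n = 2: ½m·v^2 has dimensions [L^2 M T^-2], matching the LHS ✓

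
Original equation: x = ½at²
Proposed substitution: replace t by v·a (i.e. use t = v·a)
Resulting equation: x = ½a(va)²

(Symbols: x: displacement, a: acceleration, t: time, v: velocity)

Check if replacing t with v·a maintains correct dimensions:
No

[t] = [T] and [v·a] = [L^2 T^-3]. These differ, so the substitution replaces a quantity by one of different dimensions and the result x = ½a(va)² has LHS [L] vs RHS [L^5 T^-8] — inconsistent.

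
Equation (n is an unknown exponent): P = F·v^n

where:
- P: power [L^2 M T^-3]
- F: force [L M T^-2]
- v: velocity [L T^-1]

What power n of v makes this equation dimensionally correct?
n = 1

P has dimensions [L^2 M T^-3]; v has dimensions [L T^-1].
The rest of the RHS has dimensions [L M T^-2], so v^n must supply [L T^-1].
With n = 1: F·v^1 has dimensions [L^2 M T^-3], matching the LHS ✓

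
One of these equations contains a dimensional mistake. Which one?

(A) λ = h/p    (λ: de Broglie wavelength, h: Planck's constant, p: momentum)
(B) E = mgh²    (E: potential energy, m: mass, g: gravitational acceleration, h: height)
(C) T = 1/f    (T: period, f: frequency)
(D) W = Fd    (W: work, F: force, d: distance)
(B) E = mgh²

The equation (B) E = mgh² is dimensionally incorrect.

LHS (E): [L^2 M T^-2]
RHS (mgh²): [L^3 M T^-2] ✗

The dimensions do not match. The other three equations balance.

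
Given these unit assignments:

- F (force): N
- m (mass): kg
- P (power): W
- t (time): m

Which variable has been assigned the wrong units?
t

The variable t (time) should have units s, not m.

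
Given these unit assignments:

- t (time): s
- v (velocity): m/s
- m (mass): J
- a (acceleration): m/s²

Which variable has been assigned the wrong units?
m

The variable m (mass) should have units kg, not J.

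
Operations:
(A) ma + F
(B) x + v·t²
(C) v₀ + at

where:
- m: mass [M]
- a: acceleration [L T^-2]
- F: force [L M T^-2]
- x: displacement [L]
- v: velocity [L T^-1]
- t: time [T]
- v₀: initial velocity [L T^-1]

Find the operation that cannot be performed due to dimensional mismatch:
(B) x + v·t²

(A) ma + F: ma [L M T^-2] and F [L M T^-2] — same dimensions ✓
(B) x + v·t²: x [L] and v·t² [L T] — different dimensions cannot be added/subtracted ✗
(C) v₀ + at: v₀ [L T^-1] and at [L T^-1] — same dimensions ✓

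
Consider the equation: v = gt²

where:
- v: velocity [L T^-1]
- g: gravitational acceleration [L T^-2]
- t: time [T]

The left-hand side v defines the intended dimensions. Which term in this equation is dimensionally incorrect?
The right-hand side term gt²

v has dimensions [L T^-1], but gt² has dimensions [L], so the term gt² is dimensionally wrong for v.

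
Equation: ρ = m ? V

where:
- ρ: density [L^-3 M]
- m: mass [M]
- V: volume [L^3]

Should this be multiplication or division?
division (÷): ρ = m ÷ V

ρ [L^-3 M]; m [M]; V [L^3].
m × V → [L^3 M] ✗
m ÷ V → [L^-3 M] ✓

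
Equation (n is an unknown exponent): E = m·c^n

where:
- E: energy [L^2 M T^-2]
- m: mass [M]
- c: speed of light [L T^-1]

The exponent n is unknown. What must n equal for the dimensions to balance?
n = 2

E has dimensions [L^2 M T^-2]; c has dimensions [L T^-1].
The rest of the RHS has dimensions [M], so c^n must supply [L^2 T^-2].
With n = 2: m·c^2 has dimensions [L^2 M T^-2], matching the LHS ✓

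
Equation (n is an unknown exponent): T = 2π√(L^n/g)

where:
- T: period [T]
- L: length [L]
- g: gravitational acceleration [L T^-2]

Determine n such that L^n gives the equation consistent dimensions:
n = 1

T has dimensions [T]; L has dimensions [L].
With n = 1: 2π√(L^1/g) has dimensions [T], matching the LHS ✓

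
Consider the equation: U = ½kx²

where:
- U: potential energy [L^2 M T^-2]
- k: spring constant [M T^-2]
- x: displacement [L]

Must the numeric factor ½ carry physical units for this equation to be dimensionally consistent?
No

U has dimensions [L^2 M T^-2] and kx² already has dimensions [L^2 M T^-2], so the equation balances without ½ contributing any dimensions. ½ is a pure (dimensionless) number; changing or removing it would not affect dimensional consistency.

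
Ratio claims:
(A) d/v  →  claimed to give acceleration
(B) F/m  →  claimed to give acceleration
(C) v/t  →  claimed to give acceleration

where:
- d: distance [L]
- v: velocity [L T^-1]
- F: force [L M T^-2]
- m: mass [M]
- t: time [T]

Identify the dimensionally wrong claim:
(A) d/v does not give acceleration

(A) d/v: [T] ≠ acceleration [L T^-2] ✗
(B) F/m: [L T^-2] = acceleration [L T^-2] ✓
(C) v/t: [L T^-2] = acceleration [L T^-2] ✓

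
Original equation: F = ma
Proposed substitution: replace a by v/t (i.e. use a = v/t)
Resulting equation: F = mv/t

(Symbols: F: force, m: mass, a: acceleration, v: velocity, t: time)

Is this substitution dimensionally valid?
Yes

[a] = [L T^-2] and [v/t] = [L T^-2]. These match, so the substitution replaces a quantity by one of the same dimensions and the result F = mv/t has LHS [L M T^-2] vs RHS [L M T^-2] — still consistent.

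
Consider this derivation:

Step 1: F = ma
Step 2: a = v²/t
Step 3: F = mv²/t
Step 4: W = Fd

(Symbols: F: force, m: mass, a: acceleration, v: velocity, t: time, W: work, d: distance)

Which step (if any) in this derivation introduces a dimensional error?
Step 2

Step 1: F = ma → LHS [L M T^-2], RHS [L M T^-2] ✓
Step 2: a = v²/t → LHS [L T^-2], RHS [L^2 T^-3] ✗

The first dimensional inconsistency appears in step 2: a = v²/t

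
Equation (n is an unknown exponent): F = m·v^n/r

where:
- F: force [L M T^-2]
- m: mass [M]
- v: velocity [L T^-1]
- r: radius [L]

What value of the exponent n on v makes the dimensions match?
n = 2

F has dimensions [L M T^-2]; v has dimensions [L T^-1].
The rest of the RHS has dimensions [L^-1 M], so v^n must supply [L^2 T^-2].
With n = 2: m·v^2/r has dimensions [L M T^-2], matching the LHS ✓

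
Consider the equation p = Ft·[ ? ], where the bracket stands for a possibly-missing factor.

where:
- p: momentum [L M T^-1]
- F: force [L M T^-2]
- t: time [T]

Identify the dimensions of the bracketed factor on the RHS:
Nothing is missing — the bracketed factor must be dimensionless.

p has dimensions [L M T^-1] and Ft already has dimensions [L M T^-1], so p = Ft is dimensionally complete.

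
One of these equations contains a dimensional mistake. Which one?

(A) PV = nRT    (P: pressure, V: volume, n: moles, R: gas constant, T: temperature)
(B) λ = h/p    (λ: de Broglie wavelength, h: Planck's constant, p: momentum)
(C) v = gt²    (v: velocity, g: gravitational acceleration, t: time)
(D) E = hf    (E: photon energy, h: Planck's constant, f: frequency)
(C) v = gt²

The equation (C) v = gt² is dimensionally incorrect.

LHS (v): [L T^-1]
RHS (gt²): [L] ✗

The dimensions do not match. The other three equations balance.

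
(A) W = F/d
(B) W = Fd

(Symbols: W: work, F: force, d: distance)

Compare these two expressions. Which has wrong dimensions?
(A)

(A) W = F/d: LHS [L^2 M T^-2], RHS [M T^-2] ✗
(B) W = Fd: LHS [L^2 M T^-2], RHS [L^2 M T^-2] ✓

Expression (A) W = F/d is dimensionally incorrect.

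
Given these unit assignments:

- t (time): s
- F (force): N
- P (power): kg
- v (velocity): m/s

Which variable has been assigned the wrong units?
P

The variable P (power) should have units W, not kg.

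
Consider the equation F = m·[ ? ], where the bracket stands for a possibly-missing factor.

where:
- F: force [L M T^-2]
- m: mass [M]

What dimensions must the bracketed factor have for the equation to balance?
[L T^-2] — acceleration (e.g. a)

F has dimensions [L M T^-2]; m has dimensions [M].
The bracketed factor must supply [L M T^-2] / [M] = [L T^-2].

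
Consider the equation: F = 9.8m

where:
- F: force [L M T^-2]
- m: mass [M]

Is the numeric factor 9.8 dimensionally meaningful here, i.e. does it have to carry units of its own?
Yes

F has dimensions [L M T^-2], while m alone has dimensions [M]. For the equation to balance, the factor 9.8 must carry dimensions [L T^-2] — it is a dimensional constant (a numerical value of a physical quantity with its units suppressed), not a pure number.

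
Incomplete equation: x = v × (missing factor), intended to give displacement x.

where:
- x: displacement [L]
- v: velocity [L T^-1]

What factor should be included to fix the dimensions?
t (time), dimensions [T]

x has dimensions [L] and v has dimensions [L T^-1].
The missing factor must have dimensions [L] / [L T^-1] = [T], i.e. time (t).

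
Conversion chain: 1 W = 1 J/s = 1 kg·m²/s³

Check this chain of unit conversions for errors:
The chain is correct (no errors).

Correct: Watt is Joule per second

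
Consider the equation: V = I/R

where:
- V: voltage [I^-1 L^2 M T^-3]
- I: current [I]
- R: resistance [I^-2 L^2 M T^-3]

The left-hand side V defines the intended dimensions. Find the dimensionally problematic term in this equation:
The right-hand side term I/R

V has dimensions [I^-1 L^2 M T^-3], but I/R has dimensions [I^3 L^-2 M^-1 T^3], so the term I/R is dimensionally wrong for V.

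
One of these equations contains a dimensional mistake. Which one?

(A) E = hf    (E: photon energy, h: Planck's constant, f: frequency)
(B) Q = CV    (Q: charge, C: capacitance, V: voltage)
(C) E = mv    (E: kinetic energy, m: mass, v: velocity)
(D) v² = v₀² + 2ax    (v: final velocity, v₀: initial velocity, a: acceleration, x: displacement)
(C) E = mv

The equation (C) E = mv is dimensionally incorrect.

LHS (E): [L^2 M T^-2]
RHS (mv): [L M T^-1] ✗

The dimensions do not match. The other three equations balance.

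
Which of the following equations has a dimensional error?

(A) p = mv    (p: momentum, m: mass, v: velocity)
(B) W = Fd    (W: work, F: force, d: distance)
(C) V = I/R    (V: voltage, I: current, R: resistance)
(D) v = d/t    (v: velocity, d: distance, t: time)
(C) V = I/R

The equation (C) V = I/R is dimensionally incorrect.

LHS (V): [I^-1 L^2 M T^-3]
RHS (I/R): [I^3 L^-2 M^-1 T^3] ✗

The dimensions do not match. The other three equations balance.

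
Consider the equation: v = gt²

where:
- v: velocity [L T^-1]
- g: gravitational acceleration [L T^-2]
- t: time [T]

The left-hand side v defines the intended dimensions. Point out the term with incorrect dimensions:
The right-hand side term gt²

v has dimensions [L T^-1], but gt² has dimensions [L], so the term gt² is dimensionally wrong for v.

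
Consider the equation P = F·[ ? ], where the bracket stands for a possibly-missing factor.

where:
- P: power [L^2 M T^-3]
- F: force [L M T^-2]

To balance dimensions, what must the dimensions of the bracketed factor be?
[L T^-1] — velocity (e.g. v)

P has dimensions [L^2 M T^-3]; F has dimensions [L M T^-2].
The bracketed factor must supply [L^2 M T^-3] / [L M T^-2] = [L T^-1].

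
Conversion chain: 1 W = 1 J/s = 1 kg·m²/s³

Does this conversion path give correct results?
The chain is correct (no errors).

Correct: Watt is Joule per second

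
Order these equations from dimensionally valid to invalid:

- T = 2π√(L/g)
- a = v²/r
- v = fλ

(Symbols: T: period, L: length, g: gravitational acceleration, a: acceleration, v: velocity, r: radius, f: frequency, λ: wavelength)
Dimensionally correct: T = 2π√(L/g), a = v²/r, v = fλ
Dimensionally incorrect: none
Ordered (correct first, then incorrect): T = 2π√(L/g), a = v²/r, v = fλ

- T = 2π√(L/g): LHS [T], RHS [T] → correct ✓
- a = v²/r: LHS [L T^-2], RHS [L T^-2] → correct ✓
- v = fλ: LHS [L T^-1], RHS [L T^-1] → correct ✓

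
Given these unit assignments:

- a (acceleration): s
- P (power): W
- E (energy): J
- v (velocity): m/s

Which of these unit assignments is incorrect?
a

The variable a (acceleration) should have units m/s², not s.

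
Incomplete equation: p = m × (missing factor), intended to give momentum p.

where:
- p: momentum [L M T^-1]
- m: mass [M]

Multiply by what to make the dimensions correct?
v (velocity), dimensions [L T^-1]

p has dimensions [L M T^-1] and m has dimensions [M].
The missing factor must have dimensions [L M T^-1] / [M] = [L T^-1], i.e. velocity (v).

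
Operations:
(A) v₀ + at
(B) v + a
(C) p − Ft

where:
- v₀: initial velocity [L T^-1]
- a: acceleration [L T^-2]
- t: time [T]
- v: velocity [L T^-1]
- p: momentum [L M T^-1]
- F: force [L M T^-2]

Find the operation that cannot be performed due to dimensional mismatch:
(B) v + a

(A) v₀ + at: v₀ [L T^-1] and at [L T^-1] — same dimensions ✓
(B) v + a: v [L T^-1] and a [L T^-2] — different dimensions cannot be added/subtracted ✗
(C) p − Ft: p [L M T^-1] and Ft [L M T^-1] — same dimensions ✓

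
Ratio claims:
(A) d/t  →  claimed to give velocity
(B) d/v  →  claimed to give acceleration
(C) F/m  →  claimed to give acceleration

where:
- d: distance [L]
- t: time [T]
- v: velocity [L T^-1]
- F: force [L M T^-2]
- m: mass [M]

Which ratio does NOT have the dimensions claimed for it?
(B) d/v does not give acceleration

(A) d/t: [L T^-1] = velocity [L T^-1] ✓
(B) d/v: [T] ≠ acceleration [L T^-2] ✗
(C) F/m: [L T^-2] = acceleration [L T^-2] ✓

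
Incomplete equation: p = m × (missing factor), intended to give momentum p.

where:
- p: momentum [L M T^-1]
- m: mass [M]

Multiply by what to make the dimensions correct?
v (velocity), dimensions [L T^-1]

p has dimensions [L M T^-1] and m has dimensions [M].
The missing factor must have dimensions [L M T^-1] / [M] = [L T^-1], i.e. velocity (v).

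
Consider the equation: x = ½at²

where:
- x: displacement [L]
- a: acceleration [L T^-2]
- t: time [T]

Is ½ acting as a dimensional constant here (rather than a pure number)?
No

x has dimensions [L] and at² already has dimensions [L], so the equation balances without ½ contributing any dimensions. ½ is a pure (dimensionless) number; changing or removing it would not affect dimensional consistency.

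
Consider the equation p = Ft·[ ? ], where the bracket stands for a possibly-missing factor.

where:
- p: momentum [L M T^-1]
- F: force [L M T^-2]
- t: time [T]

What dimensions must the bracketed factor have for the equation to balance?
Nothing is missing — the bracketed factor must be dimensionless.

p has dimensions [L M T^-1] and Ft already has dimensions [L M T^-1], so p = Ft is dimensionally complete.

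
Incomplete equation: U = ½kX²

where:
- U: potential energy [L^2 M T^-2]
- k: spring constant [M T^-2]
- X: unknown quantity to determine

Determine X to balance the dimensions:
X = x (displacement), dimensions [L]

U has dimensions [L^2 M T^-2]; the rest of the RHS (½k) has dimensions [M T^-2].
So X² must have dimensions [L^2], i.e. X has dimensions [L] — X = x (displacement).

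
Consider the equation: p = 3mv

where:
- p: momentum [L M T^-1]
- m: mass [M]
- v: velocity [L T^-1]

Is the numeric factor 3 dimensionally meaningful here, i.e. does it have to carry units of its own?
No

p has dimensions [L M T^-1] and mv already has dimensions [L M T^-1], so the equation balances without 3 contributing any dimensions. 3 is a pure (dimensionless) number; changing or removing it would not affect dimensional consistency.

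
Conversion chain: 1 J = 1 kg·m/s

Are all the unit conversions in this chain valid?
The chain is incorrect (it contains an error).

Incorrect: Joule is kg·m²/s², not kg·m/s (that is momentum)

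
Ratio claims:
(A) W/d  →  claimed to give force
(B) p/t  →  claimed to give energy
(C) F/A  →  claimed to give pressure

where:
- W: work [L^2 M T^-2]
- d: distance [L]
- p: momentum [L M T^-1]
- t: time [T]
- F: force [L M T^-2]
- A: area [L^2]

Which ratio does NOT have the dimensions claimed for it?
(B) p/t does not give energy

(A) W/d: [L M T^-2] = force [L M T^-2] ✓
(B) p/t: [L M T^-2] ≠ energy [L^2 M T^-2] ✗
(C) F/A: [L^-1 M T^-2] = pressure [L^-1 M T^-2] ✓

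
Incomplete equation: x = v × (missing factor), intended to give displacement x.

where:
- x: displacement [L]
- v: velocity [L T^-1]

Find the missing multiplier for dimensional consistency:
t (time), dimensions [T]

x has dimensions [L] and v has dimensions [L T^-1].
The missing factor must have dimensions [L] / [L T^-1] = [T], i.e. time (t).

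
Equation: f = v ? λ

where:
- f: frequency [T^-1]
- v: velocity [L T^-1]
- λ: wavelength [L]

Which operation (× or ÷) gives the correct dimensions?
division (÷): f = v ÷ λ

f [T^-1]; v [L T^-1]; λ [L].
v × λ → [L^2 T^-1] ✗
v ÷ λ → [T^-1] ✓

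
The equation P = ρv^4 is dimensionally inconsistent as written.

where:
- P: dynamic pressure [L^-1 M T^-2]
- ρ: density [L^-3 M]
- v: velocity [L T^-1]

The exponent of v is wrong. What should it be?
The exponent of v should be 2: P = ρv^2

The LHS P has dimensions [L^-1 M T^-2]; v has dimensions [L T^-1].
As written, the RHS ρv^4 (exponent 4 on v) has dimensions [L M T^-4], which does not match.
With exponent 2, the RHS ρv^2 has dimensions [L^-1 M T^-2], matching the LHS.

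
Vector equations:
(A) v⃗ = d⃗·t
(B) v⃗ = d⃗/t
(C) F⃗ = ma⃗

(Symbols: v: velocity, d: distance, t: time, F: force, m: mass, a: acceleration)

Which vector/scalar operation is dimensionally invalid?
(A) v⃗ = d⃗·t

(A) v⃗ = d⃗·t: LHS [L T^-1], RHS [L T] ✗ — velocity is displacement per time; should be d⃗/t
(B) v⃗ = d⃗/t: LHS [L T^-1], RHS [L T^-1] ✓ — displacement (vector) divided by time (scalar)
(C) F⃗ = ma⃗: LHS [L M T^-2], RHS [L M T^-2] ✓ — Force and acceleration are vectors, mass is a scalar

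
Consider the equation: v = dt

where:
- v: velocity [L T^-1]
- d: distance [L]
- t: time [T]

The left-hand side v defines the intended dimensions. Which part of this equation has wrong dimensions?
The right-hand side term dt

v has dimensions [L T^-1], but dt has dimensions [L T], so the term dt is dimensionally wrong for v.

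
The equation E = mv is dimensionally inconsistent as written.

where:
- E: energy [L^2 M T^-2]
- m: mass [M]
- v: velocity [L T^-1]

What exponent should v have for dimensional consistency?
The exponent of v should be 2: E = mv^2

The LHS E has dimensions [L^2 M T^-2]; v has dimensions [L T^-1].
As written, the RHS mv (exponent 1 on v) has dimensions [L M T^-1], which does not match.
With exponent 2, the RHS mv^2 has dimensions [L^2 M T^-2], matching the LHS.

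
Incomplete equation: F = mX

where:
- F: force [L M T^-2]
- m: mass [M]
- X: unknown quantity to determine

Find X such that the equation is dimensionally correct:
X = a (acceleration), dimensions [L T^-2]

F has dimensions [L M T^-2]; the rest of the RHS (m) has dimensions [M].
So X must have dimensions [L T^-2] — X = a (acceleration).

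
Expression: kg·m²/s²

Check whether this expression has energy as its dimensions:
Yes

The expression kg·m²/s² has dimensions [L^2 M T^-2], which is exactly energy [L^2 M T^-2].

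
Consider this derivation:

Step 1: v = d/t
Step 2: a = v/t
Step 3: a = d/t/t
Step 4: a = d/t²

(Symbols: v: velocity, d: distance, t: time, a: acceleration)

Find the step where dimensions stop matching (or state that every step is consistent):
No step introduces an error — all steps are dimensionally consistent.

Step 1: v = d/t → LHS [L T^-1], RHS [L T^-1] ✓
Step 2: a = v/t → LHS [L T^-2], RHS [L T^-2] ✓
Step 3: a = d/t/t → LHS [L T^-2], RHS [L T^-2] ✓
Step 4: a = d/t² → LHS [L T^-2], RHS [L T^-2] ✓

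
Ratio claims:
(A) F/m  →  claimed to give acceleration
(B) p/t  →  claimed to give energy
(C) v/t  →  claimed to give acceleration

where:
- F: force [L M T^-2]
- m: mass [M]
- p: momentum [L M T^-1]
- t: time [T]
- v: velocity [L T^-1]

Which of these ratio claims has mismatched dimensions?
(B) p/t does not give energy

(A) F/m: [L T^-2] = acceleration [L T^-2] ✓
(B) p/t: [L M T^-2] ≠ energy [L^2 M T^-2] ✗
(C) v/t: [L T^-2] = acceleration [L T^-2] ✓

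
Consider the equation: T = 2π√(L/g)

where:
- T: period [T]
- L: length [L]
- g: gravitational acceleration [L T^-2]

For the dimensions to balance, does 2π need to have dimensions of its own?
No

T has dimensions [T] and √(L/g) already has dimensions [T], so the equation balances without 2π contributing any dimensions. 2π is a pure (dimensionless) number; changing or removing it would not affect dimensional consistency.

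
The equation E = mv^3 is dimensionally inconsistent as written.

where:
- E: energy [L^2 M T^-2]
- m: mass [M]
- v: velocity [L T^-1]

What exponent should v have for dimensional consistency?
The exponent of v should be 2: E = mv^2

The LHS E has dimensions [L^2 M T^-2]; v has dimensions [L T^-1].
As written, the RHS mv^3 (exponent 3 on v) has dimensions [L^3 M T^-3], which does not match.
With exponent 2, the RHS mv^2 has dimensions [L^2 M T^-2], matching the LHS.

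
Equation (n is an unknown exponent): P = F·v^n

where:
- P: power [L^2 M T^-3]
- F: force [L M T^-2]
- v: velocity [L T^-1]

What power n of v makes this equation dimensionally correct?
n = 1

P has dimensions [L^2 M T^-3]; v has dimensions [L T^-1].
The rest of the RHS has dimensions [L M T^-2], so v^n must supply [L T^-1].
With n = 1: F·v^1 has dimensions [L^2 M T^-3], matching the LHS ✓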